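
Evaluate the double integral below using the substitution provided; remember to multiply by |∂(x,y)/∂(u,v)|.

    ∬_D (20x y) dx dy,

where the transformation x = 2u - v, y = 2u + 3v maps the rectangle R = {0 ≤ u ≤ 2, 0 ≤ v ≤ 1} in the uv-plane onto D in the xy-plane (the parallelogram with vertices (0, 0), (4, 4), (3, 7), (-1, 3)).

Compute the Jacobian determinant of (x, y) with respect to (u, v):

    ∂(x,y)/∂(u,v) = | 2  -1 | = (2)(3) - (-1)(2) = 8.
                   | 2  3 |

Its absolute value is |J| = 8 (the area scaling factor).

Substituting x = 2u - v, y = 2u + 3v into the integrand,

    20x y → 80u^2 + 80u v - 60v^2,

so the integral becomes

    ∬_R (80u^2 + 80u v - 60v^2) · |J| du dv = ∫_0^2 ∫_0^1 (640u^2 + 640u v - 480v^2) dv du.

Inner (v): 640u^2 + 320u - 160.
Outer (u): 6080/3.

Therefore ∬_D (20x y) dx dy = 6080/3.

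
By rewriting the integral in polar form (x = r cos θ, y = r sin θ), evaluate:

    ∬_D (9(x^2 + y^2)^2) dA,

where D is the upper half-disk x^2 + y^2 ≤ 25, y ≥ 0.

The region D is 0 ≤ r ≤ 5, 0 ≤ θ ≤ π in polar coordinates, where x = r cos(θ), y = r sin(θ), and dA = r dr dθ.

Under the substitution, the integrand becomes 9r^4, so

    ∬_D (9(x^2 + y^2)^2) dA = ∫_{0}^{π} ∫_{0}^{5} (9r^4) · r dr dθ.

Inner integral (in r): ∫_{0}^{5} (9r^4) · r dr = 46875/2.

Outer integral (in θ): ∫_{0}^{π} (46875/2) dθ = 46875π/2.

Therefore ∬_D (9(x^2 + y^2)^2) dA = 46875π/2.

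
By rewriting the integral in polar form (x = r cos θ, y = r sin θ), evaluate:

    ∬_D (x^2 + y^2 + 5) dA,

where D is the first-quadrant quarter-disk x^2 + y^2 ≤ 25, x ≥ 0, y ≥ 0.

The region D is 0 ≤ r ≤ 5, 0 ≤ θ ≤ π/2 in polar coordinates, where x = r cos(θ), y = r sin(θ), and dA = r dr dθ.

Under the substitution, the integrand becomes r^2 + 5, so

    ∬_D (x^2 + y^2 + 5) dA = ∫_{0}^{π/2} ∫_{0}^{5} (r^2 + 5) · r dr dθ.

Inner integral (in r): ∫_{0}^{5} (r^2 + 5) · r dr = 875/4.

Outer integral (in θ): ∫_{0}^{π/2} (875/4) dθ = 875π/8.

Therefore ∬_D (x^2 + y^2 + 5) dA = 875π/8.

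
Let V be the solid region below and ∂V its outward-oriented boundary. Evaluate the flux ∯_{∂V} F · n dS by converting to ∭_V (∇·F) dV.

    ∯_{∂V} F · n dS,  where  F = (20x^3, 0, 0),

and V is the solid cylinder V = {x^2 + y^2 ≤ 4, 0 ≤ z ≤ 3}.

By the divergence theorem,

    ∯_{∂V} F · n dS = ∭_V (∇ · F) dV.

Compute the divergence:
    ∇ · F = ∂F_x/∂x + ∂F_y/∂y + ∂F_z/∂z = 60x^2 + 0 + 0 = 60x^2.

In cylindrical coordinates, x = r cos(θ), y = r sin(θ), z = z, dV = r dr dθ dz, with 0 ≤ r ≤ 2, 0 ≤ θ ≤ 2π, 0 ≤ z ≤ 3.

The integrand, after substitution and multiplying by the volume element, becomes (60r^2cos(θ)^2) · r, so

    ∭_V (∇·F) dV = ∫_0^{2π} ∫_0^{2} ∫_0^{3} (60r^2cos(θ)^2) · r dz dr dθ.

Inner (z from 0 to 3): 180r^3cos(θ)^2.
Middle (r from 0 to 2): 720cos(θ)^2.
Outer (θ from 0 to 2π): 720π.

Therefore ∯_{∂V} F · n dS = 720π.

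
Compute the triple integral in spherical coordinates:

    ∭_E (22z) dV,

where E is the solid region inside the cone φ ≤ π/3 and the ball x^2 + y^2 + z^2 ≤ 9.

In spherical coordinates, x = ρ sin(φ) cos(θ), y = ρ sin(φ) sin(θ), z = ρ cos(φ), and dV = ρ^2 sin(φ) dρ dφ dθ.

The integrand becomes 22ρ cos(φ), so

    ∭_E (22z) dV = ∫_{0}^{2π} ∫_{0}^{π/3} ∫_{0}^{3} (22ρ cos(φ)) · ρ^2 sin(φ) dρ dφ dθ.

Inner (ρ): 891sin(2φ)/4.
Middle (φ): 2673/16.
Outer (θ): 2673π/8.

Therefore the triple integral equals 2673π/8.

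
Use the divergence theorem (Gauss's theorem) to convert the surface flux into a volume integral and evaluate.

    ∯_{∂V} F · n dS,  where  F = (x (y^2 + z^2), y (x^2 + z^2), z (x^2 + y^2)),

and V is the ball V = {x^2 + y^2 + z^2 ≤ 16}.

By the divergence theorem,

    ∯_{∂V} F · n dS = ∭_V (∇ · F) dV.

Compute the divergence:
    ∇ · F = ∂F_x/∂x + ∂F_y/∂y + ∂F_z/∂z = y^2 + z^2 + x^2 + z^2 + x^2 + y^2 = 2x^2 + 2y^2 + 2z^2.

In spherical coordinates, x = ρ sin(φ) cos(θ), y = ρ sin(φ) sin(θ), z = ρ cos(φ), dV = ρ^2 sin(φ) dρ dφ dθ, with 0 ≤ ρ ≤ 4, 0 ≤ φ ≤ π, 0 ≤ θ ≤ 2π.

The integrand, after substitution and multiplying by the volume element, becomes (2ρ^2) · ρ^2 sin(φ), so

    ∭_V (∇·F) dV = ∫_0^{2π} ∫_0^{π} ∫_0^{4} (2ρ^2) · ρ^2 sin(φ) dρ dφ dθ.

Inner (ρ from 0 to 4): 2048sin(φ)/5.
Middle (φ from 0 to π): 4096/5.
Outer (θ from 0 to 2π): 8192π/5.

Therefore ∯_{∂V} F · n dS = 8192π/5.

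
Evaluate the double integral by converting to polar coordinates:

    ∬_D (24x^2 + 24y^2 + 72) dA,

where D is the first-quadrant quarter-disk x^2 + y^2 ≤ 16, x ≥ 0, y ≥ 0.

The region D is 0 ≤ r ≤ 4, 0 ≤ θ ≤ π/2 in polar coordinates, where x = r cos(θ), y = r sin(θ), and dA = r dr dθ.

Under the substitution, the integrand becomes 24r^2 + 72, so

    ∬_D (24x^2 + 24y^2 + 72) dA = ∫_{0}^{π/2} ∫_{0}^{4} (24r^2 + 72) · r dr dθ.

Inner integral (in r): ∫_{0}^{4} (24r^2 + 72) · r dr = 2112.

Outer integral (in θ): ∫_{0}^{π/2} (2112) dθ = 1056π.

Therefore ∬_D (24x^2 + 24y^2 + 72) dA = 1056π.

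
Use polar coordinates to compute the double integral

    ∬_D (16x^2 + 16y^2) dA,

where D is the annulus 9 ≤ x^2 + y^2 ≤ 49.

The region D is 3 ≤ r ≤ 7, 0 ≤ θ ≤ 2π in polar coordinates, where x = r cos(θ), y = r sin(θ), and dA = r dr dθ.

Under the substitution, the integrand becomes 16r^2, so

    ∬_D (16x^2 + 16y^2) dA = ∫_{0}^{2π} ∫_{3}^{7} (16r^2) · r dr dθ.

Inner integral (in r): ∫_{3}^{7} (16r^2) · r dr = 9280.

Outer integral (in θ): ∫_{0}^{2π} (9280) dθ = 18560π.

Therefore ∬_D (16x^2 + 16y^2) dA = 18560π.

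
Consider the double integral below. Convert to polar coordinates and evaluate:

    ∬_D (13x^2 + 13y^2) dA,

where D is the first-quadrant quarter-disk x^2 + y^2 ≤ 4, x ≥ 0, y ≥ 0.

The region D is 0 ≤ r ≤ 2, 0 ≤ θ ≤ π/2 in polar coordinates, where x = r cos(θ), y = r sin(θ), and dA = r dr dθ.

Under the substitution, the integrand becomes 13r^2, so

    ∬_D (13x^2 + 13y^2) dA = ∫_{0}^{π/2} ∫_{0}^{2} (13r^2) · r dr dθ.

Inner integral (in r): ∫_{0}^{2} (13r^2) · r dr = 52.

Outer integral (in θ): ∫_{0}^{π/2} (52) dθ = 26π.

Therefore ∬_D (13x^2 + 13y^2) dA = 26π.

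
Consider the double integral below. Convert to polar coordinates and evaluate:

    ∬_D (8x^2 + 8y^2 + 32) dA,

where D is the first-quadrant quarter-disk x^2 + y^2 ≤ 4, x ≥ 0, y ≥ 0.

The region D is 0 ≤ r ≤ 2, 0 ≤ θ ≤ π/2 in polar coordinates, where x = r cos(θ), y = r sin(θ), and dA = r dr dθ.

Under the substitution, the integrand becomes 8r^2 + 32, so

    ∬_D (8x^2 + 8y^2 + 32) dA = ∫_{0}^{π/2} ∫_{0}^{2} (8r^2 + 32) · r dr dθ.

Inner integral (in r): ∫_{0}^{2} (8r^2 + 32) · r dr = 96.

Outer integral (in θ): ∫_{0}^{π/2} (96) dθ = 48π.

Therefore ∬_D (8x^2 + 8y^2 + 32) dA = 48π.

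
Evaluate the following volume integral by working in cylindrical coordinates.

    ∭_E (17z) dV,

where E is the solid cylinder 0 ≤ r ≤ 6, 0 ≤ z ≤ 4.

In cylindrical coordinates, x = r cos(θ), y = r sin(θ), z = z, and dV = r dr dθ dz.

The integrand becomes 17z, so

    ∭_E (17z) dV = ∫_{0}^{2π} ∫_{0}^{6} ∫_{0}^{4} (17z) · r dz dr dθ.

Inner (z): 136r.
Middle (r from 0 to 6): 2448.
Outer (θ): 4896π.

Therefore the triple integral equals 4896π.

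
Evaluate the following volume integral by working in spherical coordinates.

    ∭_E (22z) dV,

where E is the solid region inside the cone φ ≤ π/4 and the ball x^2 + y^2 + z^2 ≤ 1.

In spherical coordinates, x = ρ sin(φ) cos(θ), y = ρ sin(φ) sin(θ), z = ρ cos(φ), and dV = ρ^2 sin(φ) dρ dφ dθ.

The integrand becomes 22ρ cos(φ), so

    ∭_E (22z) dV = ∫_{0}^{2π} ∫_{0}^{π/4} ∫_{0}^{1} (22ρ cos(φ)) · ρ^2 sin(φ) dρ dφ dθ.

Inner (ρ): 11sin(2φ)/4.
Middle (φ): 11/8.
Outer (θ): 11π/4.

Therefore the triple integral equals 11π/4.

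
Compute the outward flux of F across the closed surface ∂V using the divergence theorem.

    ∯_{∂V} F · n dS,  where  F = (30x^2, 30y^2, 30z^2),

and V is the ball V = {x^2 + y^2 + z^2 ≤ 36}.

By the divergence theorem,

    ∯_{∂V} F · n dS = ∭_V (∇ · F) dV.

Compute the divergence:
    ∇ · F = ∂F_x/∂x + ∂F_y/∂y + ∂F_z/∂z = 60x + 60y + 60z.

In spherical coordinates, x = ρ sin(φ) cos(θ), y = ρ sin(φ) sin(θ), z = ρ cos(φ), dV = ρ^2 sin(φ) dρ dφ dθ, with 0 ≤ ρ ≤ 6, 0 ≤ φ ≤ π, 0 ≤ θ ≤ 2π.

The integrand, after substitution and multiplying by the volume element, becomes (60ρ (sqrt(2)sin(φ)sin(θ + π/4) + cos(φ))) · ρ^2 sin(φ), so

    ∭_V (∇·F) dV = ∫_0^{2π} ∫_0^{π} ∫_0^{6} (60ρ (sqrt(2)sin(φ)sin(θ + π/4) + cos(φ))) · ρ^2 sin(φ) dρ dφ dθ.

Inner (ρ from 0 to 6): 19440(sqrt(2)sin(φ)sin(θ + π/4) + cos(φ))sin(φ).
Middle (φ from 0 to π): 9720sqrt(2)π sin(θ + π/4).
Outer (θ from 0 to 2π): 0.

Therefore ∯_{∂V} F · n dS = 0.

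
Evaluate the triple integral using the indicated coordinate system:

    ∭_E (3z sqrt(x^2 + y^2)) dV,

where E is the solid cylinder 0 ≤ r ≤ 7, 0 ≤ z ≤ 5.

In cylindrical coordinates, x = r cos(θ), y = r sin(θ), z = z, and dV = r dr dθ dz.

The integrand becomes 3r z, so

    ∭_E (3z sqrt(x^2 + y^2)) dV = ∫_{0}^{2π} ∫_{0}^{7} ∫_{0}^{5} (3r z) · r dz dr dθ.

Inner (z): 75r^2/2.
Middle (r from 0 to 7): 8575/2.
Outer (θ): 8575π.

Therefore the triple integral equals 8575π.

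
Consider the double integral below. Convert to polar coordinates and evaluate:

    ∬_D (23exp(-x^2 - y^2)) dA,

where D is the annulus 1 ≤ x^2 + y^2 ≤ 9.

The region D is 1 ≤ r ≤ 3, 0 ≤ θ ≤ 2π in polar coordinates, where x = r cos(θ), y = r sin(θ), and dA = r dr dθ.

Under the substitution, the integrand becomes 23exp(-r^2), so

    ∬_D (23exp(-x^2 - y^2)) dA = ∫_{0}^{2π} ∫_{1}^{3} (23exp(-r^2)) · r dr dθ.

Inner integral (in r): ∫_{1}^{3} (23exp(-r^2)) · r dr = -(23 - 23exp(8))exp(-9)/2.

Outer integral (in θ): ∫_{0}^{2π} (-(23 - 23exp(8))exp(-9)/2) dθ = -23π (1 - exp(8))exp(-9).

Therefore ∬_D (23exp(-x^2 - y^2)) dA = -23π (1 - exp(8))exp(-9).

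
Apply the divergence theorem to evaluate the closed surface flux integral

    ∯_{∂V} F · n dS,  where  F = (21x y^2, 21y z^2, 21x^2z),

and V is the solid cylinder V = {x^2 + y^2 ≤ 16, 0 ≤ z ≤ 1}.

By the divergence theorem,

    ∯_{∂V} F · n dS = ∭_V (∇ · F) dV.

Compute the divergence:
    ∇ · F = ∂F_x/∂x + ∂F_y/∂y + ∂F_z/∂z = 21y^2 + 21z^2 + 21x^2 = 21x^2 + 21y^2 + 21z^2.

In cylindrical coordinates, x = r cos(θ), y = r sin(θ), z = z, dV = r dr dθ dz, with 0 ≤ r ≤ 4, 0 ≤ θ ≤ 2π, 0 ≤ z ≤ 1.

The integrand, after substitution and multiplying by the volume element, becomes (21r^2 + 21z^2) · r, so

    ∭_V (∇·F) dV = ∫_0^{2π} ∫_0^{4} ∫_0^{1} (21r^2 + 21z^2) · r dz dr dθ.

Inner (z from 0 to 1): 21r^3 + 7r.
Middle (r from 0 to 4): 1400.
Outer (θ from 0 to 2π): 2800π.

Therefore ∯_{∂V} F · n dS = 2800π.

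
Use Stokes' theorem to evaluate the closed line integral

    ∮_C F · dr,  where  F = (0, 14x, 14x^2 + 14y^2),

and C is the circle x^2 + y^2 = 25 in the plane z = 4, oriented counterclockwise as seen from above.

Let S be the flat disk x^2 + y^2 ≤ 25 in the plane z = 4, with upward unit normal n̂ = ẑ. By Stokes' theorem,

    ∮_C F · dr = ∬_S (∇ × F) · n̂ dS = ∬_D (curl F)_z dA,

where D is the disk x^2 + y^2 ≤ 25.

Compute the curl of F = (0, 14x, 14x^2 + 14y^2):
    (∇ × F)_x = ∂F_z/∂y - ∂F_y/∂z = 28y,
    (∇ × F)_y = ∂F_x/∂z - ∂F_z/∂x = -28x,
    (∇ × F)_z = ∂F_y/∂x - ∂F_x/∂y = 14.

On z = 4, (curl F)_z = 14.

Convert to polar (x = r cos θ, y = r sin θ, dA = r dr dθ); the integrand becomes 14, so

    ∬_D (curl F)_z dA = ∫_0^{2π} ∫_0^{5} (14) · r dr dθ.

Inner (r from 0 to 5): 175.
Outer (θ from 0 to 2π): 350π.

Therefore ∮_C F · dr = 350π.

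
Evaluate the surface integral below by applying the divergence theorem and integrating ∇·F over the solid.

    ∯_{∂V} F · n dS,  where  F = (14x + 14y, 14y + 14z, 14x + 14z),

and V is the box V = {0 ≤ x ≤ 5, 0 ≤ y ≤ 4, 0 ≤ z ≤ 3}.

By the divergence theorem,

    ∯_{∂V} F · n dS = ∭_V (∇ · F) dV.

Compute the divergence:
    ∇ · F = ∂F_x/∂x + ∂F_y/∂y + ∂F_z/∂z = 14 + 14 + 14 = 42.

V is a rectangular box, so dV = dx dy dz with 0 ≤ x ≤ 5, 0 ≤ y ≤ 4, 0 ≤ z ≤ 3.

Integrate (42) over V as an iterated integral:

    ∭_V (∇·F) dV = ∫_0^{5} ∫_0^{4} ∫_0^{3} (42) dz dy dx.

Inner (z from 0 to 3): 126.
Middle (y from 0 to 4): 504.
Outer (x from 0 to 5): 2520.

Therefore ∯_{∂V} F · n dS = 2520.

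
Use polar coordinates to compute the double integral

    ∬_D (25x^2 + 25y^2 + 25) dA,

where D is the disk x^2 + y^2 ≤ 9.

The region D is 0 ≤ r ≤ 3, 0 ≤ θ ≤ 2π in polar coordinates, where x = r cos(θ), y = r sin(θ), and dA = r dr dθ.

Under the substitution, the integrand becomes 25r^2 + 25, so

    ∬_D (25x^2 + 25y^2 + 25) dA = ∫_{0}^{2π} ∫_{0}^{3} (25r^2 + 25) · r dr dθ.

Inner integral (in r): ∫_{0}^{3} (25r^2 + 25) · r dr = 2475/4.

Outer integral (in θ): ∫_{0}^{2π} (2475/4) dθ = 2475π/2.

Therefore ∬_D (25x^2 + 25y^2 + 25) dA = 2475π/2.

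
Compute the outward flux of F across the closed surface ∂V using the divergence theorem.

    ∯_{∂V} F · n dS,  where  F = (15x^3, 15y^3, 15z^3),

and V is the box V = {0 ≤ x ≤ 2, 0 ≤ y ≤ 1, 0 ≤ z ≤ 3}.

By the divergence theorem,

    ∯_{∂V} F · n dS = ∭_V (∇ · F) dV.

Compute the divergence:
    ∇ · F = ∂F_x/∂x + ∂F_y/∂y + ∂F_z/∂z = 45x^2 + 45y^2 + 45z^2.

V is a rectangular box, so dV = dx dy dz with 0 ≤ x ≤ 2, 0 ≤ y ≤ 1, 0 ≤ z ≤ 3.

Integrate (45x^2 + 45y^2 + 45z^2) over V as an iterated integral:

    ∭_V (∇·F) dV = ∫_0^{2} ∫_0^{1} ∫_0^{3} (45x^2 + 45y^2 + 45z^2) dz dy dx.

Inner (z from 0 to 3): 135x^2 + 135y^2 + 405.
Middle (y from 0 to 1): 135x^2 + 450.
Outer (x from 0 to 2): 1260.

Therefore ∯_{∂V} F · n dS = 1260.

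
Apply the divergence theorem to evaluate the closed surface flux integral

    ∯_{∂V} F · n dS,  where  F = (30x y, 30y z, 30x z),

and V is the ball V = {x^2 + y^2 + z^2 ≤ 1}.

By the divergence theorem,

    ∯_{∂V} F · n dS = ∭_V (∇ · F) dV.

Compute the divergence:
    ∇ · F = ∂F_x/∂x + ∂F_y/∂y + ∂F_z/∂z = 30y + 30z + 30x = 30x + 30y + 30z.

In spherical coordinates, x = ρ sin(φ) cos(θ), y = ρ sin(φ) sin(θ), z = ρ cos(φ), dV = ρ^2 sin(φ) dρ dφ dθ, with 0 ≤ ρ ≤ 1, 0 ≤ φ ≤ π, 0 ≤ θ ≤ 2π.

The integrand, after substitution and multiplying by the volume element, becomes (30ρ (sqrt(2)sin(φ)sin(θ + π/4) + cos(φ))) · ρ^2 sin(φ), so

    ∭_V (∇·F) dV = ∫_0^{2π} ∫_0^{π} ∫_0^{1} (30ρ (sqrt(2)sin(φ)sin(θ + π/4) + cos(φ))) · ρ^2 sin(φ) dρ dφ dθ.

Inner (ρ from 0 to 1): 15(sqrt(2)sin(φ)sin(θ + π/4) + cos(φ))sin(φ)/2.
Middle (φ from 0 to π): 15sqrt(2)π sin(θ + π/4)/4.
Outer (θ from 0 to 2π): 0.

Therefore ∯_{∂V} F · n dS = 0.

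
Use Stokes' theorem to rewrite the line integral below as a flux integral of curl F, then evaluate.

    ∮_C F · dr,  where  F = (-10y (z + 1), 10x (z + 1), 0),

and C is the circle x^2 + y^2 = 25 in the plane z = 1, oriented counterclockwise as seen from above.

Let S be the flat disk x^2 + y^2 ≤ 25 in the plane z = 1, with upward unit normal n̂ = ẑ. By Stokes' theorem,

    ∮_C F · dr = ∬_S (∇ × F) · n̂ dS = ∬_D (curl F)_z dA,

where D is the disk x^2 + y^2 ≤ 25.

Compute the curl of F = (-10y (z + 1), 10x (z + 1), 0):
    (∇ × F)_x = ∂F_z/∂y - ∂F_y/∂z = -10x,
    (∇ × F)_y = ∂F_x/∂z - ∂F_z/∂x = -10y,
    (∇ × F)_z = ∂F_y/∂x - ∂F_x/∂y = 20z + 20.

On z = 1, (curl F)_z = 40.

Convert to polar (x = r cos θ, y = r sin θ, dA = r dr dθ); the integrand becomes 40, so

    ∬_D (curl F)_z dA = ∫_0^{2π} ∫_0^{5} (40) · r dr dθ.

Inner (r from 0 to 5): 500.
Outer (θ from 0 to 2π): 1000π.

Therefore ∮_C F · dr = 1000π.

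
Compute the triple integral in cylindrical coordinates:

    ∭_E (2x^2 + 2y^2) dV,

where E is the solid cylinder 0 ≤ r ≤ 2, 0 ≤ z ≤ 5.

In cylindrical coordinates, x = r cos(θ), y = r sin(θ), z = z, and dV = r dr dθ dz.

The integrand becomes 2r^2, so

    ∭_E (2x^2 + 2y^2) dV = ∫_{0}^{2π} ∫_{0}^{2} ∫_{0}^{5} (2r^2) · r dz dr dθ.

Inner (z): 10r^3.
Middle (r from 0 to 2): 40.
Outer (θ): 80π.

Therefore the triple integral equals 80π.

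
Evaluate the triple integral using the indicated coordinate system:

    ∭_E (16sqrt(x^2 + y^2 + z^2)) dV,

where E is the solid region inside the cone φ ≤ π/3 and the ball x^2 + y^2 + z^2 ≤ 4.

In spherical coordinates, x = ρ sin(φ) cos(θ), y = ρ sin(φ) sin(θ), z = ρ cos(φ), and dV = ρ^2 sin(φ) dρ dφ dθ.

The integrand becomes 16ρ, so

    ∭_E (16sqrt(x^2 + y^2 + z^2)) dV = ∫_{0}^{2π} ∫_{0}^{π/3} ∫_{0}^{2} (16ρ) · ρ^2 sin(φ) dρ dφ dθ.

Inner (ρ): 64sin(φ).
Middle (φ): 32.
Outer (θ): 64π.

Therefore the triple integral equals 64π.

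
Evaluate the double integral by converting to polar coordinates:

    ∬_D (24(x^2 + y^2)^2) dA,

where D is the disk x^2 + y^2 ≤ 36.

The region D is 0 ≤ r ≤ 6, 0 ≤ θ ≤ 2π in polar coordinates, where x = r cos(θ), y = r sin(θ), and dA = r dr dθ.

Under the substitution, the integrand becomes 24r^4, so

    ∬_D (24(x^2 + y^2)^2) dA = ∫_{0}^{2π} ∫_{0}^{6} (24r^4) · r dr dθ.

Inner integral (in r): ∫_{0}^{6} (24r^4) · r dr = 186624.

Outer integral (in θ): ∫_{0}^{2π} (186624) dθ = 373248π.

Therefore ∬_D (24(x^2 + y^2)^2) dA = 373248π.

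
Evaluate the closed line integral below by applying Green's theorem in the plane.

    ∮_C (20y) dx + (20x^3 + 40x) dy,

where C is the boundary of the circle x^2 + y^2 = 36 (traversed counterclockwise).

Green's theorem converts the closed line integral into a double integral over the enclosed region D:

    ∮_C P dx + Q dy = ∬_D (∂Q/∂x - ∂P/∂y) dA.

Here P = 20y, Q = 20x^3 + 40x, so

    ∂Q/∂x = 60x^2 + 40,    ∂P/∂y = 20,
    ∂Q/∂x - ∂P/∂y = 60x^2 + 20.

D is the region x^2 + y^2 ≤ 36. Evaluating the double integral:

In polar coordinates (x = r cos θ, y = r sin θ, dA = r dr dθ) the integrand becomes 60r^2cos(θ)^2 + 20, so

    ∬_D (60x^2 + 20) dA = ∫_0^{2π} ∫_0^{6} (60r^2cos(θ)^2 + 20) · r dr dθ.

Inner (r from 0 to 6): 19440cos(θ)^2 + 360.
Outer (θ from 0 to 2π): 20160π.

Therefore ∮_C P dx + Q dy = 20160π.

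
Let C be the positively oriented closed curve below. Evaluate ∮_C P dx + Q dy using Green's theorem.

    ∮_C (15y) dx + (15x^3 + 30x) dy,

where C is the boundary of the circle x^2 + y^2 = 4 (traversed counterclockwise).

Green's theorem converts the closed line integral into a double integral over the enclosed region D:

    ∮_C P dx + Q dy = ∬_D (∂Q/∂x - ∂P/∂y) dA.

Here P = 15y, Q = 15x^3 + 30x, so

    ∂Q/∂x = 45x^2 + 30,    ∂P/∂y = 15,
    ∂Q/∂x - ∂P/∂y = 45x^2 + 15.

D is the region x^2 + y^2 ≤ 4. Evaluating the double integral:

In polar coordinates (x = r cos θ, y = r sin θ, dA = r dr dθ) the integrand becomes 45r^2cos(θ)^2 + 15, so

    ∬_D (45x^2 + 15) dA = ∫_0^{2π} ∫_0^{2} (45r^2cos(θ)^2 + 15) · r dr dθ.

Inner (r from 0 to 2): 180cos(θ)^2 + 30.
Outer (θ from 0 to 2π): 240π.

Therefore ∮_C P dx + Q dy = 240π.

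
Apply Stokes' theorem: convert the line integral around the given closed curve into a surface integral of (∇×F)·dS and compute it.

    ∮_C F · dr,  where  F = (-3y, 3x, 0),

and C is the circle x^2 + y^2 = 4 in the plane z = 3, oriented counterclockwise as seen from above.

Let S be the flat disk x^2 + y^2 ≤ 4 in the plane z = 3, with upward unit normal n̂ = ẑ. By Stokes' theorem,

    ∮_C F · dr = ∬_S (∇ × F) · n̂ dS = ∬_D (curl F)_z dA,

where D is the disk x^2 + y^2 ≤ 4.

Compute the curl of F = (-3y, 3x, 0):
    (∇ × F)_x = ∂F_z/∂y - ∂F_y/∂z = 0,
    (∇ × F)_y = ∂F_x/∂z - ∂F_z/∂x = 0,
    (∇ × F)_z = ∂F_y/∂x - ∂F_x/∂y = 6.

On z = 3, (curl F)_z = 6.

Convert to polar (x = r cos θ, y = r sin θ, dA = r dr dθ); the integrand becomes 6, so

    ∬_D (curl F)_z dA = ∫_0^{2π} ∫_0^{2} (6) · r dr dθ.

Inner (r from 0 to 2): 12.
Outer (θ from 0 to 2π): 24π.

Therefore ∮_C F · dr = 24π.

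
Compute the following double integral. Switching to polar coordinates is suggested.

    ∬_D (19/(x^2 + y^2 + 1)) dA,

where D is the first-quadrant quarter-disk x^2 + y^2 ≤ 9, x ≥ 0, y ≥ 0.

The region D is 0 ≤ r ≤ 3, 0 ≤ θ ≤ π/2 in polar coordinates, where x = r cos(θ), y = r sin(θ), and dA = r dr dθ.

Under the substitution, the integrand becomes 19/(r^2 + 1), so

    ∬_D (19/(x^2 + y^2 + 1)) dA = ∫_{0}^{π/2} ∫_{0}^{3} (19/(r^2 + 1)) · r dr dθ.

Inner integral (in r): ∫_{0}^{3} (19/(r^2 + 1)) · r dr = 19log(10)/2.

Outer integral (in θ): ∫_{0}^{π/2} (19log(10)/2) dθ = 19π log(10)/4.

Therefore ∬_D (19/(x^2 + y^2 + 1)) dA = 19π log(10)/4.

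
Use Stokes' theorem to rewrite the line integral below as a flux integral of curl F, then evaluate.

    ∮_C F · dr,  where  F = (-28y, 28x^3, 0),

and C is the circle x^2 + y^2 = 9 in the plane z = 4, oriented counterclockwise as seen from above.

Let S be the flat disk x^2 + y^2 ≤ 9 in the plane z = 4, with upward unit normal n̂ = ẑ. By Stokes' theorem,

    ∮_C F · dr = ∬_S (∇ × F) · n̂ dS = ∬_D (curl F)_z dA,

where D is the disk x^2 + y^2 ≤ 9.

Compute the curl of F = (-28y, 28x^3, 0):
    (∇ × F)_x = ∂F_z/∂y - ∂F_y/∂z = 0,
    (∇ × F)_y = ∂F_x/∂z - ∂F_z/∂x = 0,
    (∇ × F)_z = ∂F_y/∂x - ∂F_x/∂y = 84x^2 + 28.

On z = 4, (curl F)_z = 84x^2 + 28.

Convert to polar (x = r cos θ, y = r sin θ, dA = r dr dθ); the integrand becomes 84r^2cos(θ)^2 + 28, so

    ∬_D (curl F)_z dA = ∫_0^{2π} ∫_0^{3} (84r^2cos(θ)^2 + 28) · r dr dθ.

Inner (r from 0 to 3): 1701cos(θ)^2 + 126.
Outer (θ from 0 to 2π): 1953π.

Therefore ∮_C F · dr = 1953π.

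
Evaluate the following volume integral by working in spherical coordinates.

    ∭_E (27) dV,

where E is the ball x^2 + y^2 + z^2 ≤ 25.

In spherical coordinates, x = ρ sin(φ) cos(θ), y = ρ sin(φ) sin(θ), z = ρ cos(φ), and dV = ρ^2 sin(φ) dρ dφ dθ.

The integrand becomes 27, so

    ∭_E (27) dV = ∫_{0}^{2π} ∫_{0}^{π} ∫_{0}^{5} (27) · ρ^2 sin(φ) dρ dφ dθ.

Inner (ρ): 1125sin(φ).
Middle (φ): 2250.
Outer (θ): 4500π.

Therefore the triple integral equals 4500π.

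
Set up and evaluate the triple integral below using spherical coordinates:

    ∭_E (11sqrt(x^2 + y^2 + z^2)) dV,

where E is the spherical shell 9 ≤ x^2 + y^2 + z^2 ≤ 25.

In spherical coordinates, x = ρ sin(φ) cos(θ), y = ρ sin(φ) sin(θ), z = ρ cos(φ), and dV = ρ^2 sin(φ) dρ dφ dθ.

The integrand becomes 11ρ, so

    ∭_E (11sqrt(x^2 + y^2 + z^2)) dV = ∫_{0}^{2π} ∫_{0}^{π} ∫_{3}^{5} (11ρ) · ρ^2 sin(φ) dρ dφ dθ.

Inner (ρ): 1496sin(φ).
Middle (φ): 2992.
Outer (θ): 5984π.

Therefore the triple integral equals 5984π.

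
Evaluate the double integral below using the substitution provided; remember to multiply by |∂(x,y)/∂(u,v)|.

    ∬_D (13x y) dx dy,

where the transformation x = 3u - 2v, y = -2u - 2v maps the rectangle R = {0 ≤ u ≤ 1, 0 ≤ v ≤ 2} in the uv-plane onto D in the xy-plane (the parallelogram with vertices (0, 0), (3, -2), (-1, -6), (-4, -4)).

Compute the Jacobian determinant of (x, y) with respect to (u, v):

    ∂(x,y)/∂(u,v) = | 3  -2 | = (3)(-2) - (-2)(-2) = -10.
                   | -2  -2 |

Its absolute value is |J| = 10 (the area scaling factor).

Substituting x = 3u - 2v, y = -2u - 2v into the integrand,

    13x y → -78u^2 - 26u v + 52v^2,

so the integral becomes

    ∬_R (-78u^2 - 26u v + 52v^2) · |J| du dv = ∫_0^1 ∫_0^2 (-780u^2 - 260u v + 520v^2) dv du.

Inner (v): -1560u^2 - 520u + 4160/3.
Outer (u): 1820/3.

Therefore ∬_D (13x y) dx dy = 1820/3.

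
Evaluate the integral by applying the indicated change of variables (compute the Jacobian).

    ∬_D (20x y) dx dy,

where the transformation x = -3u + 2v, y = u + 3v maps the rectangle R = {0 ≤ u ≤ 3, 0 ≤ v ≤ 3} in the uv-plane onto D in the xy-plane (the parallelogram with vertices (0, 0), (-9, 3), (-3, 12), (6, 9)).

Compute the Jacobian determinant of (x, y) with respect to (u, v):

    ∂(x,y)/∂(u,v) = | -3  2 | = (-3)(3) - (2)(1) = -11.
                   | 1  3 |

Its absolute value is |J| = 11 (the area scaling factor).

Substituting x = -3u + 2v, y = u + 3v into the integrand,

    20x y → -60u^2 - 140u v + 120v^2,

so the integral becomes

    ∬_R (-60u^2 - 140u v + 120v^2) · |J| du dv = ∫_0^3 ∫_0^3 (-660u^2 - 1540u v + 1320v^2) dv du.

Inner (v): -1980u^2 - 6930u + 11880.
Outer (u): -13365.

Therefore ∬_D (20x y) dx dy = -13365.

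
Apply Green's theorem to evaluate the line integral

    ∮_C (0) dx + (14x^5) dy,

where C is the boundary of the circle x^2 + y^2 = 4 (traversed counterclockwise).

Green's theorem converts the closed line integral into a double integral over the enclosed region D:

    ∮_C P dx + Q dy = ∬_D (∂Q/∂x - ∂P/∂y) dA.

Here P = 0, Q = 14x^5, so

    ∂Q/∂x = 70x^4,    ∂P/∂y = 0,
    ∂Q/∂x - ∂P/∂y = 70x^4.

D is the region x^2 + y^2 ≤ 4. Evaluating the double integral:

In polar coordinates (x = r cos θ, y = r sin θ, dA = r dr dθ) the integrand becomes 70r^4cos(θ)^4, so

    ∬_D (70x^4) dA = ∫_0^{2π} ∫_0^{2} (70r^4cos(θ)^4) · r dr dθ.

Inner (r from 0 to 2): 2240cos(θ)^4/3.
Outer (θ from 0 to 2π): 560π.

Therefore ∮_C P dx + Q dy = 560π.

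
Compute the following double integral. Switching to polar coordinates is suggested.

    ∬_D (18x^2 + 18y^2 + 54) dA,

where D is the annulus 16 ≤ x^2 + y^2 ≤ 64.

The region D is 4 ≤ r ≤ 8, 0 ≤ θ ≤ 2π in polar coordinates, where x = r cos(θ), y = r sin(θ), and dA = r dr dθ.

Under the substitution, the integrand becomes 18r^2 + 54, so

    ∬_D (18x^2 + 18y^2 + 54) dA = ∫_{0}^{2π} ∫_{4}^{8} (18r^2 + 54) · r dr dθ.

Inner integral (in r): ∫_{4}^{8} (18r^2 + 54) · r dr = 18576.

Outer integral (in θ): ∫_{0}^{2π} (18576) dθ = 37152π.

Therefore ∬_D (18x^2 + 18y^2 + 54) dA = 37152π.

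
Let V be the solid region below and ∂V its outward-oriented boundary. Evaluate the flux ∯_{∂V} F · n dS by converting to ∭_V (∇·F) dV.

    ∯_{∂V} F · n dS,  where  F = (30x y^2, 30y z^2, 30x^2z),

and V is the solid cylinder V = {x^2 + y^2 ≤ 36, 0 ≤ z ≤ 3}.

By the divergence theorem,

    ∯_{∂V} F · n dS = ∭_V (∇ · F) dV.

Compute the divergence:
    ∇ · F = ∂F_x/∂x + ∂F_y/∂y + ∂F_z/∂z = 30y^2 + 30z^2 + 30x^2 = 30x^2 + 30y^2 + 30z^2.

In cylindrical coordinates, x = r cos(θ), y = r sin(θ), z = z, dV = r dr dθ dz, with 0 ≤ r ≤ 6, 0 ≤ θ ≤ 2π, 0 ≤ z ≤ 3.

The integrand, after substitution and multiplying by the volume element, becomes (30r^2 + 30z^2) · r, so

    ∭_V (∇·F) dV = ∫_0^{2π} ∫_0^{6} ∫_0^{3} (30r^2 + 30z^2) · r dz dr dθ.

Inner (z from 0 to 3): 90r (r^2 + 3).
Middle (r from 0 to 6): 34020.
Outer (θ from 0 to 2π): 68040π.

Therefore ∯_{∂V} F · n dS = 68040π.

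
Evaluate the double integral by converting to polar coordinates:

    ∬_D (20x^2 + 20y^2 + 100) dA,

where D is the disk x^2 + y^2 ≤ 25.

The region D is 0 ≤ r ≤ 5, 0 ≤ θ ≤ 2π in polar coordinates, where x = r cos(θ), y = r sin(θ), and dA = r dr dθ.

Under the substitution, the integrand becomes 20r^2 + 100, so

    ∬_D (20x^2 + 20y^2 + 100) dA = ∫_{0}^{2π} ∫_{0}^{5} (20r^2 + 100) · r dr dθ.

Inner integral (in r): ∫_{0}^{5} (20r^2 + 100) · r dr = 4375.

Outer integral (in θ): ∫_{0}^{2π} (4375) dθ = 8750π.

Therefore ∬_D (20x^2 + 20y^2 + 100) dA = 8750π.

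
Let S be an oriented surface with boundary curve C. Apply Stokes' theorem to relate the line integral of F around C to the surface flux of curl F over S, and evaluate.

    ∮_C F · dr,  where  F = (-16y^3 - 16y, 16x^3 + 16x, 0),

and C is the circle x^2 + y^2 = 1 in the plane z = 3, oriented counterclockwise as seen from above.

Let S be the flat disk x^2 + y^2 ≤ 1 in the plane z = 3, with upward unit normal n̂ = ẑ. By Stokes' theorem,

    ∮_C F · dr = ∬_S (∇ × F) · n̂ dS = ∬_D (curl F)_z dA,

where D is the disk x^2 + y^2 ≤ 1.

Compute the curl of F = (-16y^3 - 16y, 16x^3 + 16x, 0):
    (∇ × F)_x = ∂F_z/∂y - ∂F_y/∂z = 0,
    (∇ × F)_y = ∂F_x/∂z - ∂F_z/∂x = 0,
    (∇ × F)_z = ∂F_y/∂x - ∂F_x/∂y = 48x^2 + 48y^2 + 32.

On z = 3, (curl F)_z = 48x^2 + 48y^2 + 32.

Convert to polar (x = r cos θ, y = r sin θ, dA = r dr dθ); the integrand becomes 48r^2 + 32, so

    ∬_D (curl F)_z dA = ∫_0^{2π} ∫_0^{1} (48r^2 + 32) · r dr dθ.

Inner (r from 0 to 1): 28.
Outer (θ from 0 to 2π): 56π.

Therefore ∮_C F · dr = 56π.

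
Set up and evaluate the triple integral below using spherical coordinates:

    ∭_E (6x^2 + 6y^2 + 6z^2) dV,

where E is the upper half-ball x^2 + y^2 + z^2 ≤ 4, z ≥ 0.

In spherical coordinates, x = ρ sin(φ) cos(θ), y = ρ sin(φ) sin(θ), z = ρ cos(φ), and dV = ρ^2 sin(φ) dρ dφ dθ.

The integrand becomes 6ρ^2, so

    ∭_E (6x^2 + 6y^2 + 6z^2) dV = ∫_{0}^{2π} ∫_{0}^{π/2} ∫_{0}^{2} (6ρ^2) · ρ^2 sin(φ) dρ dφ dθ.

Inner (ρ): 192sin(φ)/5.
Middle (φ): 192/5.
Outer (θ): 384π/5.

Therefore the triple integral equals 384π/5.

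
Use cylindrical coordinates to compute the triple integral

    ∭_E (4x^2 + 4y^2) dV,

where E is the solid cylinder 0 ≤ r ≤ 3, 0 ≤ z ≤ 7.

In cylindrical coordinates, x = r cos(θ), y = r sin(θ), z = z, and dV = r dr dθ dz.

The integrand becomes 4r^2, so

    ∭_E (4x^2 + 4y^2) dV = ∫_{0}^{2π} ∫_{0}^{3} ∫_{0}^{7} (4r^2) · r dz dr dθ.

Inner (z): 28r^3.
Middle (r from 0 to 3): 567.
Outer (θ): 1134π.

Therefore the triple integral equals 1134π.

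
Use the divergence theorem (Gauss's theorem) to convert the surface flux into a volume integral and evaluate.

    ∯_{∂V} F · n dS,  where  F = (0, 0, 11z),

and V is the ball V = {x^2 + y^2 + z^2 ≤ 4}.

By the divergence theorem,

    ∯_{∂V} F · n dS = ∭_V (∇ · F) dV.

Compute the divergence:
    ∇ · F = ∂F_x/∂x + ∂F_y/∂y + ∂F_z/∂z = 0 + 0 + 11 = 11.

In spherical coordinates, x = ρ sin(φ) cos(θ), y = ρ sin(φ) sin(θ), z = ρ cos(φ), dV = ρ^2 sin(φ) dρ dφ dθ, with 0 ≤ ρ ≤ 2, 0 ≤ φ ≤ π, 0 ≤ θ ≤ 2π.

The integrand, after substitution and multiplying by the volume element, becomes (11) · ρ^2 sin(φ), so

    ∭_V (∇·F) dV = ∫_0^{2π} ∫_0^{π} ∫_0^{2} (11) · ρ^2 sin(φ) dρ dφ dθ.

Inner (ρ from 0 to 2): 88sin(φ)/3.
Middle (φ from 0 to π): 176/3.
Outer (θ from 0 to 2π): 352π/3.

Therefore ∯_{∂V} F · n dS = 352π/3.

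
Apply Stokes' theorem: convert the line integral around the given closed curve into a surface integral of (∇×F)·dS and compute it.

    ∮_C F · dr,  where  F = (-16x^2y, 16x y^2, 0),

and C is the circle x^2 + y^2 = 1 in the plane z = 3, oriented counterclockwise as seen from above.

Let S be the flat disk x^2 + y^2 ≤ 1 in the plane z = 3, with upward unit normal n̂ = ẑ. By Stokes' theorem,

    ∮_C F · dr = ∬_S (∇ × F) · n̂ dS = ∬_D (curl F)_z dA,

where D is the disk x^2 + y^2 ≤ 1.

Compute the curl of F = (-16x^2y, 16x y^2, 0):
    (∇ × F)_x = ∂F_z/∂y - ∂F_y/∂z = 0,
    (∇ × F)_y = ∂F_x/∂z - ∂F_z/∂x = 0,
    (∇ × F)_z = ∂F_y/∂x - ∂F_x/∂y = 16x^2 + 16y^2.

On z = 3, (curl F)_z = 16x^2 + 16y^2.

Convert to polar (x = r cos θ, y = r sin θ, dA = r dr dθ); the integrand becomes 16r^2, so

    ∬_D (curl F)_z dA = ∫_0^{2π} ∫_0^{1} (16r^2) · r dr dθ.

Inner (r from 0 to 1): 4.
Outer (θ from 0 to 2π): 8π.

Therefore ∮_C F · dr = 8π.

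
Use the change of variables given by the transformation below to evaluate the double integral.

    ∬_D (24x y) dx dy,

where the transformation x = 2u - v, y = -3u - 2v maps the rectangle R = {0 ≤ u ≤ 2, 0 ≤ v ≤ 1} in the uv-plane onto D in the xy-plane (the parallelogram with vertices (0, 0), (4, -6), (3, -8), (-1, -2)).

Compute the Jacobian determinant of (x, y) with respect to (u, v):

    ∂(x,y)/∂(u,v) = | 2  -1 | = (2)(-2) - (-1)(-3) = -7.
                   | -3  -2 |

Its absolute value is |J| = 7 (the area scaling factor).

Substituting x = 2u - v, y = -3u - 2v into the integrand,

    24x y → -144u^2 - 24u v + 48v^2,

so the integral becomes

    ∬_R (-144u^2 - 24u v + 48v^2) · |J| du dv = ∫_0^2 ∫_0^1 (-1008u^2 - 168u v + 336v^2) dv du.

Inner (v): -1008u^2 - 84u + 112.
Outer (u): -2632.

Therefore ∬_D (24x y) dx dy = -2632.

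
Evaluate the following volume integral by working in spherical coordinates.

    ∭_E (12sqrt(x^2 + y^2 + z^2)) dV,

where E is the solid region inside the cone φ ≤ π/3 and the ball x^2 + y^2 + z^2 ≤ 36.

In spherical coordinates, x = ρ sin(φ) cos(θ), y = ρ sin(φ) sin(θ), z = ρ cos(φ), and dV = ρ^2 sin(φ) dρ dφ dθ.

The integrand becomes 12ρ, so

    ∭_E (12sqrt(x^2 + y^2 + z^2)) dV = ∫_{0}^{2π} ∫_{0}^{π/3} ∫_{0}^{6} (12ρ) · ρ^2 sin(φ) dρ dφ dθ.

Inner (ρ): 3888sin(φ).
Middle (φ): 1944.
Outer (θ): 3888π.

Therefore the triple integral equals 3888π.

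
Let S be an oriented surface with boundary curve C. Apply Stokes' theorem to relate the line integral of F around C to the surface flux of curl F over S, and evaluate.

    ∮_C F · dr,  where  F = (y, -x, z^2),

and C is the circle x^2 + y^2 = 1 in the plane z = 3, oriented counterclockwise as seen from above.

Let S be the flat disk x^2 + y^2 ≤ 1 in the plane z = 3, with upward unit normal n̂ = ẑ. By Stokes' theorem,

    ∮_C F · dr = ∬_S (∇ × F) · n̂ dS = ∬_D (curl F)_z dA,

where D is the disk x^2 + y^2 ≤ 1.

Compute the curl of F = (y, -x, z^2):
    (∇ × F)_x = ∂F_z/∂y - ∂F_y/∂z = 0,
    (∇ × F)_y = ∂F_x/∂z - ∂F_z/∂x = 0,
    (∇ × F)_z = ∂F_y/∂x - ∂F_x/∂y = -2.

On z = 3, (curl F)_z = -2.

Convert to polar (x = r cos θ, y = r sin θ, dA = r dr dθ); the integrand becomes -2, so

    ∬_D (curl F)_z dA = ∫_0^{2π} ∫_0^{1} (-2) · r dr dθ.

Inner (r from 0 to 1): -1.
Outer (θ from 0 to 2π): -2π.

Therefore ∮_C F · dr = -2π.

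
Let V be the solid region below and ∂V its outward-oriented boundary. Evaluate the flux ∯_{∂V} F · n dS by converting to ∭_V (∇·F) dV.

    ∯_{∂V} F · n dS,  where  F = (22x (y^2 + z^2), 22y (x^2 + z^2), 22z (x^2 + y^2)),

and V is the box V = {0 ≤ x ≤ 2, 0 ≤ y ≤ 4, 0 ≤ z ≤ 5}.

By the divergence theorem,

    ∯_{∂V} F · n dS = ∭_V (∇ · F) dV.

Compute the divergence:
    ∇ · F = ∂F_x/∂x + ∂F_y/∂y + ∂F_z/∂z = 22y^2 + 22z^2 + 22x^2 + 22z^2 + 22x^2 + 22y^2 = 44x^2 + 44y^2 + 44z^2.

V is a rectangular box, so dV = dx dy dz with 0 ≤ x ≤ 2, 0 ≤ y ≤ 4, 0 ≤ z ≤ 5.

Integrate (44x^2 + 44y^2 + 44z^2) over V as an iterated integral:

    ∭_V (∇·F) dV = ∫_0^{2} ∫_0^{4} ∫_0^{5} (44x^2 + 44y^2 + 44z^2) dz dy dx.

Inner (z from 0 to 5): 220x^2 + 220y^2 + 5500/3.
Middle (y from 0 to 4): 880x^2 + 36080/3.
Outer (x from 0 to 2): 26400.

Therefore ∯_{∂V} F · n dS = 26400.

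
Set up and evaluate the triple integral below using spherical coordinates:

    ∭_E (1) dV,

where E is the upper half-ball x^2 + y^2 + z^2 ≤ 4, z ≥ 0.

In spherical coordinates, x = ρ sin(φ) cos(θ), y = ρ sin(φ) sin(θ), z = ρ cos(φ), and dV = ρ^2 sin(φ) dρ dφ dθ.

The integrand becomes 1, so

    ∭_E (1) dV = ∫_{0}^{2π} ∫_{0}^{π/2} ∫_{0}^{2} (1) · ρ^2 sin(φ) dρ dφ dθ.

Inner (ρ): 8sin(φ)/3.
Middle (φ): 8/3.
Outer (θ): 16π/3.

Therefore the triple integral equals 16π/3.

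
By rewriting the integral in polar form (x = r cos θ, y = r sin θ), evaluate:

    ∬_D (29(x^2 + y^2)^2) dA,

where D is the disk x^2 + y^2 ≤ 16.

The region D is 0 ≤ r ≤ 4, 0 ≤ θ ≤ 2π in polar coordinates, where x = r cos(θ), y = r sin(θ), and dA = r dr dθ.

Under the substitution, the integrand becomes 29r^4, so

    ∬_D (29(x^2 + y^2)^2) dA = ∫_{0}^{2π} ∫_{0}^{4} (29r^4) · r dr dθ.

Inner integral (in r): ∫_{0}^{4} (29r^4) · r dr = 59392/3.

Outer integral (in θ): ∫_{0}^{2π} (59392/3) dθ = 118784π/3.

Therefore ∬_D (29(x^2 + y^2)^2) dA = 118784π/3.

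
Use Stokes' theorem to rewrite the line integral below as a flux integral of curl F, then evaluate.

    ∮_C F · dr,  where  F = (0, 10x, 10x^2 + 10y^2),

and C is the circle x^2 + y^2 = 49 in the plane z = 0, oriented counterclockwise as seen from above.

Let S be the flat disk x^2 + y^2 ≤ 49 in the plane z = 0, with upward unit normal n̂ = ẑ. By Stokes' theorem,

    ∮_C F · dr = ∬_S (∇ × F) · n̂ dS = ∬_D (curl F)_z dA,

where D is the disk x^2 + y^2 ≤ 49.

Compute the curl of F = (0, 10x, 10x^2 + 10y^2):
    (∇ × F)_x = ∂F_z/∂y - ∂F_y/∂z = 20y,
    (∇ × F)_y = ∂F_x/∂z - ∂F_z/∂x = -20x,
    (∇ × F)_z = ∂F_y/∂x - ∂F_x/∂y = 10.

On z = 0, (curl F)_z = 10.

Convert to polar (x = r cos θ, y = r sin θ, dA = r dr dθ); the integrand becomes 10, so

    ∬_D (curl F)_z dA = ∫_0^{2π} ∫_0^{7} (10) · r dr dθ.

Inner (r from 0 to 7): 245.
Outer (θ from 0 to 2π): 490π.

Therefore ∮_C F · dr = 490π.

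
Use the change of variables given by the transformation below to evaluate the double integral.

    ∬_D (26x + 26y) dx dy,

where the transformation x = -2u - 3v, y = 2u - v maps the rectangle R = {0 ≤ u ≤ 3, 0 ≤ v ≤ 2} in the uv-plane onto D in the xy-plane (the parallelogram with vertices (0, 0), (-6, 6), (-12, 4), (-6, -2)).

Compute the Jacobian determinant of (x, y) with respect to (u, v):

    ∂(x,y)/∂(u,v) = | -2  -3 | = (-2)(-1) - (-3)(2) = 8.
                   | 2  -1 |

Its absolute value is |J| = 8 (the area scaling factor).

Substituting x = -2u - 3v, y = 2u - v into the integrand,

    26x + 26y → -104v,

so the integral becomes

    ∬_R (-104v) · |J| du dv = ∫_0^3 ∫_0^2 (-832v) dv du.

Inner (v): -1664.
Outer (u): -4992.

Therefore ∬_D (26x + 26y) dx dy = -4992.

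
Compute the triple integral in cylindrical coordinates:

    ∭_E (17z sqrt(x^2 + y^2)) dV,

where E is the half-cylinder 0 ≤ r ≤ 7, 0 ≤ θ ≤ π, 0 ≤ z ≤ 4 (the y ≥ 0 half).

In cylindrical coordinates, x = r cos(θ), y = r sin(θ), z = z, and dV = r dr dθ dz.

The integrand becomes 17r z, so

    ∭_E (17z sqrt(x^2 + y^2)) dV = ∫_{0}^{π} ∫_{0}^{7} ∫_{0}^{4} (17r z) · r dz dr dθ.

Inner (z): 136r^2.
Middle (r from 0 to 7): 46648/3.
Outer (θ): 46648π/3.

Therefore the triple integral equals 46648π/3.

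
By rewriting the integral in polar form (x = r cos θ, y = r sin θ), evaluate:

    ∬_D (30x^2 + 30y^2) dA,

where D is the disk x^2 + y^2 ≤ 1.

The region D is 0 ≤ r ≤ 1, 0 ≤ θ ≤ 2π in polar coordinates, where x = r cos(θ), y = r sin(θ), and dA = r dr dθ.

Under the substitution, the integrand becomes 30r^2, so

    ∬_D (30x^2 + 30y^2) dA = ∫_{0}^{2π} ∫_{0}^{1} (30r^2) · r dr dθ.

Inner integral (in r): ∫_{0}^{1} (30r^2) · r dr = 15/2.

Outer integral (in θ): ∫_{0}^{2π} (15/2) dθ = 15π.

Therefore ∬_D (30x^2 + 30y^2) dA = 15π.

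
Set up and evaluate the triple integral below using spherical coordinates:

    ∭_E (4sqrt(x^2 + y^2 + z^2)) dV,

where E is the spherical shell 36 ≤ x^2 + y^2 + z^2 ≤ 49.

In spherical coordinates, x = ρ sin(φ) cos(θ), y = ρ sin(φ) sin(θ), z = ρ cos(φ), and dV = ρ^2 sin(φ) dρ dφ dθ.

The integrand becomes 4ρ, so

    ∭_E (4sqrt(x^2 + y^2 + z^2)) dV = ∫_{0}^{2π} ∫_{0}^{π} ∫_{6}^{7} (4ρ) · ρ^2 sin(φ) dρ dφ dθ.

Inner (ρ): 1105sin(φ).
Middle (φ): 2210.
Outer (θ): 4420π.

Therefore the triple integral equals 4420π.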